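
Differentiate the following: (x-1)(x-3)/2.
(2x - 4)/2
d/dx[(x-1)(x-3)] = (x-3) + (x-1) = 2x - 4. Dividing by 2 gives (2x - 4)/2.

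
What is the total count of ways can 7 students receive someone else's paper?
1,854
Using D(n) = (n-1)[D(n-1) + D(n-2)]:
D(7) = (7-1) × [D(6) + D(5)]
      = 6 × [265 + 44]
      = 6 × 309
      = 1,854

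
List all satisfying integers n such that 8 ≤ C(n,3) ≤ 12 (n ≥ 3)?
C(4,3)=4; C(5,3)=10; C(6,3)=20. So valid n = 5.

Answer: 5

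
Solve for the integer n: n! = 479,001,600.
12

Working:
n! is strictly increasing. 10! = 3,628,800, 11! = 39,916,800, 12! = 479,001,600 ✓. So n = 12.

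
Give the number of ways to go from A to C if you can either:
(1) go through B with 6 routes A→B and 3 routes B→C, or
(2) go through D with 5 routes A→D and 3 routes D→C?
33

Solution: Route via B: 6×3=18. Route via D: 5×3=15. Total: 33.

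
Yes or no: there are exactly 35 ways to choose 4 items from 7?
Yes

Solution: C(7,4) = 35.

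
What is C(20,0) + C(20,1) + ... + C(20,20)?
1,048,576

Explanation: Sum of binomial coefficients = 2^20 = 1,048,576.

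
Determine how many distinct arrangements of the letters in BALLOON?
1,260

Explanation: Word has 7 letters (B=1, A=1, L=2, O=2, N=1). Arrangements: 7!/Π(k!) = 1,260.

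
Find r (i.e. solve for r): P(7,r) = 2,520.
P(7,r) = 7·6·…·(7−r+1), a product of r factors. Multiplying down from 7: 7 = 7; 7·6 = 42; 7·6·5 = 210; 7·6·5·4 = 840; 7·6·5·4·3 = 2,520 ✓ (5 factors). So r = 5.

Answer: 5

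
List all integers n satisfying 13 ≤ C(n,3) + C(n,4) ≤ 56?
C(4,3)+C(4,4)=5; C(5,3)+C(5,4)=15; C(6,3)+C(6,4)=35; C(7,3)+C(7,4)=70. So valid n = 5, 6.

Answer: 5, 6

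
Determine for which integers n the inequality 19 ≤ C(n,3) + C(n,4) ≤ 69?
6

Working:
C(5,3)+C(5,4)=15; C(6,3)+C(6,4)=35; C(7,3)+C(7,4)=70. So valid n = 6.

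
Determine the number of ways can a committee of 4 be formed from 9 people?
126
C(9,4) = 9! / (4! × (9-4)!)
         = 9! / (4! × 5!)
         = 126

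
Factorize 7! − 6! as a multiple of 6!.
7! − 6! = 7·6! − 6! = (7 − 1)·6! = 6 × 6! = 4,320.

Answer: 6 × 6! = 4,320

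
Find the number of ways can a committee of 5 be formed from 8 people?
56

Working:
C(8,5) = 8! / (5! × (8-5)!)
         = 8! / (5! × 3!)
         = 56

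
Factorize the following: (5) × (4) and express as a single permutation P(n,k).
P(5,2) = 5!/(3)!
Product of 2 consecutive descending integers starting at 5: P(5,2) = 5!/3! = 20.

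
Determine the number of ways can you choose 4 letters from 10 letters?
C(10,4) = 10! / (4! × (10-4)!)
         = 10! / (4! × 6!)
         = 210

Answer: 210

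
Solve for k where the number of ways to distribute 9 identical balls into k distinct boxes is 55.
3

Reasoning: Stars and bars: the count is C(9+k−1, k−1), increasing in k. k=2: C(10,1) = 10, k=3: C(11,2) = 55 ✓. So k = 3.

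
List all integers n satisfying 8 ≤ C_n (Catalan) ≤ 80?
C_3=5; C_4=14; C_5=42; C_6=132. So valid n = 4, 5.
Final answer: 4, 5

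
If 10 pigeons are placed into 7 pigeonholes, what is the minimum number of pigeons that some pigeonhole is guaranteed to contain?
2

Explanation: Pigeonhole: ⌈10/7⌉ = 2.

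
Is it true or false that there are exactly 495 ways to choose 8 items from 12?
True
C(12,8) = 495.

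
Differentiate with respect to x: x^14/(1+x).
Quotient rule: [14x^{13}(1+x) - x^14]/(1+x)².
Final answer: (14x^13(1+x) - x^14)/(1+x)²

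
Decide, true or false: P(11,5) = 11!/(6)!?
True

Solution: Permutation formula P(n,k) = n!/(n-k)!: 11!/6! = 39,916,800/720 = 55,440 = P(11,5). The statement holds.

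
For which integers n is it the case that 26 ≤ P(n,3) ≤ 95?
P(4,3)=24; P(5,3)=60; P(6,3)=120. So valid n = 5.
Final answer: 5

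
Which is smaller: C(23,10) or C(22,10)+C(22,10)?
C(23,10)

Working:
C(23,10)=1,144,066; C(22,10)+C(22,10)=646,646+646,646=1,293,292.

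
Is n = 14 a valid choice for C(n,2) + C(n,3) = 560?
No

Solution: C(14,2) + C(14,3) = 91 + 364 = 455, which does not equal 560.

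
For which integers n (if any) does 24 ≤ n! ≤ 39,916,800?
n! is strictly increasing; 4! = 24 and 11! = 39,916,800, so valid n = 4, 5, 6, 7, 8, 9, 10, 11.

Answer: 4, 5, 6, 7, 8, 9, 10, 11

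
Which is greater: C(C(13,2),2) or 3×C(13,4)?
C(C(13,2),2)

Reasoning: C(C(13,2),2)=3,003, 3×C(13,4)=2,145.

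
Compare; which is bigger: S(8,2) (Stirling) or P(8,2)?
S(8,2)
S(8,2) = 2·S(7,2) + S(7,1) = 2·63 + 1 = 127; P(8,2) = 56.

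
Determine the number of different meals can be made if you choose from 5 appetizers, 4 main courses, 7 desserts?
140

Reasoning: By the multiplication principle: 5 × 4 × 7 = 140.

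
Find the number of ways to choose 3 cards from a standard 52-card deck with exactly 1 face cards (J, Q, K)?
12 face cards and 40 non-face cards: C(12,1) × C(40,2) = 12 × 780 = 9,360.
Final answer: 9,360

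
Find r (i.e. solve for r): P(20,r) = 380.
2

P(20,r) = 20·19·…·(20−r+1), a product of r factors. Multiplying down from 20: 20 = 20; 20·19 = 380 ✓ (2 factors). So r = 2.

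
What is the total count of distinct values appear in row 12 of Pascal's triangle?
Row 12 has entries C(12,0)..C(12,12); by symmetry C(12,k)=C(12,12-k), giving 7 distinct values.

Answer: 7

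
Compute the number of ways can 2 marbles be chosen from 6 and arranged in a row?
P(6,2) = 6!/(6-2)! = 30.

Answer: 30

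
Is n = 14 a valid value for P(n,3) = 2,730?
No

P(14,3) = 14·13·12 = 2,184, which does not equal 2,730.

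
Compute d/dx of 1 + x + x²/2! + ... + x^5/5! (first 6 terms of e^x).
Differentiating term by term gives the first 5 terms of e^x.

Answer: 1 + x + x²/2! + ... + x^4/4!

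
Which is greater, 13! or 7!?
13!=6,227,020,800, 7!=5,040. 13! > 7!.
Final answer: 13!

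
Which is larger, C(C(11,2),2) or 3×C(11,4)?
C(C(11,2),2)

Reasoning: C(C(11,2),2)=1,485, 3×C(11,4)=990.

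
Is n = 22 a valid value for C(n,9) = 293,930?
C(22,9) = 22·21·20·19·18·17·16·15·14/9! = 180,503,769,600/362,880 = 497,420, which does not equal 293,930.

Answer: No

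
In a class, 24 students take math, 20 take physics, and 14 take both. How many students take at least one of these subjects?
30

Reasoning: |A∪B| = |A|+|B|-|A∩B| = 24+20-14 = 30.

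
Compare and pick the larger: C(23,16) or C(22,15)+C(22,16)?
Equal

Solution: By Pascal's identity: C(23,16) = C(22,15)+C(22,16) = 245,157. Equal.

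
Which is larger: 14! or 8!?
14!=87,178,291,200, 8!=40,320. 14! > 8!.

Answer: 14!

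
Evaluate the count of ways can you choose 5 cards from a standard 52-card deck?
2,598,960
C(52,5) = 2,598,960.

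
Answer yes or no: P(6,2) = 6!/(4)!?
Yes

Permutation formula P(n,k) = n!/(n-k)!: 6!/4! = 720/24 = 30 = P(6,2). The statement holds.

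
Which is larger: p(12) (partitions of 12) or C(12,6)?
C(12,6)

Pentagonal recurrence p(n) = p(n−1) + p(n−2) − p(n−5) − p(n−7) + …: p(12) = p(11) + p(10) − p(7) − p(5) + p(0) = 56 + 42 − 15 − 7 + 1 = 77; C(12,6) = 924.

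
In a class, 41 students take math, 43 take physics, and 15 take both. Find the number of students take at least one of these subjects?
69

Solution: |A∪B| = |A|+|B|-|A∩B| = 41+43-15 = 69.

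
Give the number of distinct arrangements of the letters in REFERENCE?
Word has 9 letters (R=2, E=4, F=1, N=1, C=1). Arrangements: 9!/Π(k!) = 7,560.
Final answer: 7,560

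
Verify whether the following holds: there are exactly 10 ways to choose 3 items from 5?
True
C(5,3) = 10.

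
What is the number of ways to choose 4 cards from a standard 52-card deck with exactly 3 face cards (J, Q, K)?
12 face cards and 40 non-face cards: C(12,3) × C(40,1) = 220 × 40 = 8,800.

Answer: 8,800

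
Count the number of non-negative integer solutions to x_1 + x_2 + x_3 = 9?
55
C(9+3-1, 3-1) = 55.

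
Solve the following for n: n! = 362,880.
n! is strictly increasing. 7! = 5,040, 8! = 40,320, 9! = 362,880 ✓. So n = 9.

Answer: 9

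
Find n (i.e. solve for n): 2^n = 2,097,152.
2,097,152 = 1,024 × 1,024 × 2 = 2^10 × 2^10 × 2^1 = 2^21, so n = 21.
Final answer: 21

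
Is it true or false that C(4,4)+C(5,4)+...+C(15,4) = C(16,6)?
False

Reasoning: Hockey stick identity gives Σ = C(16,5) = 4,368; RHS C(16,6) = 8,008.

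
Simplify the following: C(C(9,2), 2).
C(9,2) = 36, then C(36, 2) = 630.
Final answer: 630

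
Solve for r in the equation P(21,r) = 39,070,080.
6

Working:
P(21,r) = 21·20·…·(21−r+1), a product of r factors. Multiplying down from 21: 21 = 21; 21·20 = 420; 21·20·19 = 7,980; 21·20·19·18 = 143,640; 21·20·19·18·17 = 2,441,880; 21·20·19·18·17·16 = 39,070,080 ✓ (6 factors). So r = 6.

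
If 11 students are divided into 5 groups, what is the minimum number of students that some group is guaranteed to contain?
Pigeonhole: ⌈11/5⌉ = 3.

Answer: 3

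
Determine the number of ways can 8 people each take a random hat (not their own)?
14,833

Solution: Using D(n) = (n-1)[D(n-1) + D(n-2)]:
D(8) = (8-1) × [D(7) + D(6)]
      = 7 × [1854 + 265]
      = 7 × 2119
      = 14,833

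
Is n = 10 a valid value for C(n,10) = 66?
No

Solution: C(10,10) = 10·9·8·7·6·5·4·3·2·1/10! = 3,628,800/3,628,800 = 1, which does not equal 66.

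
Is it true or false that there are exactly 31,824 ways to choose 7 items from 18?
True

Reasoning: C(18,7) = 31,824.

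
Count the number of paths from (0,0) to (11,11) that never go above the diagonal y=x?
58,786

Working:
Counted by the Catalan number C_11: C_11 = C(22,11)/(11+1) = 705,432/12 = 58,786.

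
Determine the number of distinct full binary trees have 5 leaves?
Using the Catalan number formula: C_n = C(2n, n) / (n+1)
C_4 = C(8, 4) / (4+1)
     = 70 / 5
     = 14
Final answer: 14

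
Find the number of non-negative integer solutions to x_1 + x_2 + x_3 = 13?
105

Reasoning: C(13+3-1, 3-1) = 105.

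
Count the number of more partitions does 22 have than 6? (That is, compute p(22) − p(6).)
991

Working:
Pentagonal recurrence p(n) = p(n−1) + p(n−2) − p(n−5) − p(n−7) + …: p(22) = p(21) + p(20) − p(17) − p(15) + p(10) + p(7) − p(0) = 792 + 627 − 297 − 176 + 42 + 15 − 1 = 1,002.
p(6) = p(5) + p(4) − p(1) = 7 + 5 − 1 = 11.
Difference = 1,002 − 11 = 991.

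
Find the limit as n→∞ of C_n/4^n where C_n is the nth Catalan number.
0

Explanation: C_n ~ 4^n/(n^(3/2)√π), so n^0·C_n/4^n ~ n^(0 − 3/2)/√π → 0.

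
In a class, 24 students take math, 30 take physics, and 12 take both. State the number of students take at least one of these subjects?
42

Working:
|A∪B| = |A|+|B|-|A∩B| = 24+30-12 = 42.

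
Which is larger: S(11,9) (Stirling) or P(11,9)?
P(11,9)

Explanation: S(11,9) = 9·S(10,9) + S(10,8) = 9·45 + 750 = 1,155; P(11,9) = 19,958,400.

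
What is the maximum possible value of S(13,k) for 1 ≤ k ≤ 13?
Row S(13,k) for k = 1..13 (via S(n,k) = k·S(n−1,k) + S(n−1,k−1)): 1, 4,095, 261,625, 2,532,530, 7,508,501, 9,321,312, 5,715,424, 1,899,612, 359,502, 39,325, 2,431, 78, 1. The row is unimodal; maximum at k = 6: 9,321,312.

Answer: 9,321,312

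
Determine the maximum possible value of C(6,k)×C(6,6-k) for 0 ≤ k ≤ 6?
400
C(6,k)·C(6,6-k) = C(6,k)², maximised at the centre k = 3: C(6,3)² = 400.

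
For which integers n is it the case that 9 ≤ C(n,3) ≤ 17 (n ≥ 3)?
5
C(4,3)=4; C(5,3)=10; C(6,3)=20. So valid n = 5.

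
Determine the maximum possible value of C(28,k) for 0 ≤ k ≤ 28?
40,116,600
Maximum at k = 14: C(28,14) = 40,116,600.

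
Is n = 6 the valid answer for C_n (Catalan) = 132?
Yes

C_6 = C(12,6)/(6+1) = 924/7 = 132, which equals 132.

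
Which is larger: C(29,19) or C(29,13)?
C(29,13)

C(29,19)=20,030,010, C(29,13)=67,863,915.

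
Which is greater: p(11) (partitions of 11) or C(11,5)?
C(11,5)

Solution: Pentagonal recurrence p(n) = p(n−1) + p(n−2) − p(n−5) − p(n−7) + …: p(11) = p(10) + p(9) − p(6) − p(4) = 42 + 30 − 11 − 5 = 56; C(11,5) = 462.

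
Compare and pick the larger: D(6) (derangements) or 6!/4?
D(6)

Explanation: D(6) = (6-1)·[D(5) + D(4)] = 5·[44 + 9] = 265; 6!/4 = 720/4 = 180.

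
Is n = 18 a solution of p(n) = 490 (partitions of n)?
Pentagonal recurrence p(n) = p(n−1) + p(n−2) − p(n−5) − p(n−7) + …: p(18) = p(17) + p(16) − p(13) − p(11) + p(6) + p(3) = 297 + 231 − 101 − 56 + 11 + 3 = 385, which does not equal 490.

Answer: No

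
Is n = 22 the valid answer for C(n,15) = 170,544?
Yes
C(22,15) = 22·21·20·19·18·17·16·15·14·13·12·11·10·9·8/15! = 223,016,017,416,192,000/1,307,674,368,000 = 170,544, which equals 170,544.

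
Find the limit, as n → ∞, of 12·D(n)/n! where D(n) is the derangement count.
D(n)/n! → 1/e, so 12·D(n)/n! → 12/e.

Answer: 12/e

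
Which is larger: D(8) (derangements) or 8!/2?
8!/2

D(8) = (8-1)·[D(7) + D(6)] = 7·[1,854 + 265] = 14,833; 8!/2 = 40,320/2 = 20,160.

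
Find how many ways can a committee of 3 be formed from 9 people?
84

C(9,3) = 9! / (3! × (9-3)!)
         = 9! / (3! × 6!)
         = 84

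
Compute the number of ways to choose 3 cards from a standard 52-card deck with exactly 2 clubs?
13 clubs and 39 non-clubs: C(13,2) × C(39,1) = 78 × 39 = 3,042.
Final answer: 3,042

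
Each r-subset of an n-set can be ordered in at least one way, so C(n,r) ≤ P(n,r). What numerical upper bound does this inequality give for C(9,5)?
15,120

Working:
P(9,5) = 9·8·7·6·5 = 15,120, so C(9,5) ≤ 15,120. (The bound is loose by a factor of 5! = 120: C(9,5) = 15,120/120 = 126.)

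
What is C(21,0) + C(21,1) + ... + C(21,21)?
Sum of binomial coefficients = 2^21 = 2,097,152.
Final answer: 2,097,152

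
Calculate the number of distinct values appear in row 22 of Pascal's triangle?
12

Explanation: Row 22 has entries C(22,0)..C(22,22); by symmetry C(22,k)=C(22,22-k), giving 12 distinct values.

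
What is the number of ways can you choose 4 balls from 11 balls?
330

Solution: C(11,4) = 11! / (4! × (11-4)!)
         = 11! / (4! × 7!)
         = 330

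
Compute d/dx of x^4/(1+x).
(4x^3(1+x) - x^4)/(1+x)²
Quotient rule: [4x^{3}(1+x) - x^4]/(1+x)².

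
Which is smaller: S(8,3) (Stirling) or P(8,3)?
P(8,3)

Reasoning: S(8,3) = 3·S(7,3) + S(7,2) = 3·301 + 63 = 966; P(8,3) = 336.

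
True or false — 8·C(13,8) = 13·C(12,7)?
True

Absorption identity k·C(n,k) = n·C(n-1,k-1). LHS = 8·1287 = 10,296; RHS = 13·792 = 10,296.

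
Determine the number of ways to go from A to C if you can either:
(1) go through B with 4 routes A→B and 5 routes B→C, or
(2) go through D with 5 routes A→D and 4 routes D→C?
40

Working:
Route via B: 4×5=20. Route via D: 5×4=20. Total: 40.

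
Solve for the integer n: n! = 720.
6

Explanation: n! is strictly increasing. 4! = 24, 5! = 120, 6! = 720 ✓. So n = 6.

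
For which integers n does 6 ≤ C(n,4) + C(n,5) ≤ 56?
C(4,4)+C(4,5)=1; C(5,4)+C(5,5)=6; C(6,4)+C(6,5)=21; C(7,4)+C(7,5)=56; C(8,4)+C(8,5)=126. So valid n = 5, 6, 7.

Answer: 5, 6, 7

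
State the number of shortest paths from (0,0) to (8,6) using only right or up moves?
3,003

Solution: Choose 8 rights from 14 moves: C(14,8) = 3,003.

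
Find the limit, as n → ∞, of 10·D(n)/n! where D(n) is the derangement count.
10/e

D(n)/n! → 1/e, so 10·D(n)/n! → 10/e.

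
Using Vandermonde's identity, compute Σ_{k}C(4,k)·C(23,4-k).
17,550

Solution: = C(4+23,4) = C(27,4) = 17,550.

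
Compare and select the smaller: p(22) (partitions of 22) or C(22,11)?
p(22)
Pentagonal recurrence p(n) = p(n−1) + p(n−2) − p(n−5) − p(n−7) + …: p(22) = p(21) + p(20) − p(17) − p(15) + p(10) + p(7) − p(0) = 792 + 627 − 297 − 176 + 42 + 15 − 1 = 1,002; C(22,11) = 705,432.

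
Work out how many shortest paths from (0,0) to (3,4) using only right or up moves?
35

Reasoning: Choose 3 rights from 7 moves: C(7,3) = 35.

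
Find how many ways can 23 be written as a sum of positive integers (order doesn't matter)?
Pentagonal recurrence p(n) = p(n−1) + p(n−2) − p(n−5) − p(n−7) + …: p(23) = p(22) + p(21) − p(18) − p(16) + p(11) + p(8) − p(1) = 1,002 + 792 − 385 − 231 + 56 + 22 − 1 = 1,255.

Answer: 1,255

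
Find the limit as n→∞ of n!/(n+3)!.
0

n!/(n+3)! = 1/[(n+1)(n+2)(n+3)] → 0 as n → ∞.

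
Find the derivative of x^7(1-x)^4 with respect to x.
7x^6(1-x)^4 - 4x^7(1-x)^3

Product rule: 7x^{6}(1-x)^{4} + x^7·(-4)(1-x)^{3}.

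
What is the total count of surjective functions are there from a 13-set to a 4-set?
60,780,720

Onto functions = 4! × S(13,4)
First compute S(13,4) via recurrence:
Using the Stirling recurrence: S(n,k) = k·S(n-1,k) + S(n-1,k-1)
S(13,4) = 4·S(12,4) + S(12,3)
         = 4·611501 + 86526
         = 2446004 + 86526
         = 2,532,530
Then: 24 × 2532530 = 60,780,720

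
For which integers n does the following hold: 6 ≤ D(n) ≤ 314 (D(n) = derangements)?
4, 5, 6
Using D(n) = (n−1)[D(n−1) + D(n−2)] with D(1)=0, D(2)=1: D(3)=2; D(4)=9; D(5)=44; D(6)=265; D(7)=1,854. So valid n = 4, 5, 6.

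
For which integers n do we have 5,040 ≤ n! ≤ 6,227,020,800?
n! is strictly increasing; 7! = 5,040 and 13! = 6,227,020,800, so valid n = 7, 8, 9, 10, 11, 12, 13.
Final answer: 7, 8, 9, 10, 11, 12, 13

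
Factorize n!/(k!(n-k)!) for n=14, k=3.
C(14,3) = 364

Reasoning: This is the binomial coefficient C(14,3) = 364.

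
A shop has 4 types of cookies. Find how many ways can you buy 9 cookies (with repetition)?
220

Stars and bars: C(9+4-1, 9) = C(12, 9) = 220.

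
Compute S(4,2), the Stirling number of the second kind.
7

Working:
Using the Stirling recurrence: S(n,k) = k·S(n-1,k) + S(n-1,k-1)
S(4,2) = 2·S(3,2) + S(3,1)
         = 2·3 + 1
         = 6 + 1
         = 7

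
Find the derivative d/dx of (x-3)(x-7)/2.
(2x - 10)/2

Explanation: d/dx[(x-3)(x-7)] = (x-7) + (x-3) = 2x - 10. Dividing by 2 gives (2x - 10)/2.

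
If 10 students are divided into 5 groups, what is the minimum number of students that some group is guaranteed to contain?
2

Pigeonhole: ⌈10/5⌉ = 2.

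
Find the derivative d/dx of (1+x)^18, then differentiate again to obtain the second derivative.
First derivative: 18(1+x)^{17}. Second derivative: 18·17·(1+x)^{16} = 306(1+x)^{16}.
Final answer: 306(1+x)^16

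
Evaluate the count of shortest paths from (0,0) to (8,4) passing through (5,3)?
224

Reasoning: To (5,3): C(8,5)=56. From there: C(4,3)=4. Total: 224.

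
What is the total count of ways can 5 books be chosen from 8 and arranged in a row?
6,720

P(8,5) = 8!/(8-5)! = 6,720.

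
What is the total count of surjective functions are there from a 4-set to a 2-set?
14

Solution: Onto functions = 2! × S(4,2)
First compute S(4,2) via recurrence:
Using the Stirling recurrence: S(n,k) = k·S(n-1,k) + S(n-1,k-1)
S(4,2) = 2·S(3,2) + S(3,1)
         = 2·3 + 1
         = 6 + 1
         = 7
Then: 2 × 7 = 14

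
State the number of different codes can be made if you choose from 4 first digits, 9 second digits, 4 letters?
By the multiplication principle: 4 × 9 × 4 = 144.
Final answer: 144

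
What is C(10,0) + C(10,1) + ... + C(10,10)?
1,024

Reasoning: Sum of binomial coefficients = 2^10 = 1,024.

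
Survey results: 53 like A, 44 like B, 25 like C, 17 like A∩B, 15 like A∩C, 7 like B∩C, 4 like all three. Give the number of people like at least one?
87

Explanation: |A∪B∪C| = 53+44+25-17-15-7+4 = 87.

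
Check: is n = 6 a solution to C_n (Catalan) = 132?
Yes

Working:
C_6 = C(12,6)/(6+1) = 924/7 = 132, which equals 132.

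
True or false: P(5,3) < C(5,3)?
P(5,3) = 60 and C(5,3) = 10; P(n,r) = r! × C(n,r) so P > C whenever r ≥ 2.
Final answer: False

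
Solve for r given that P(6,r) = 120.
3

Explanation: P(6,r) = 6·5·…·(6−r+1), a product of r factors. Multiplying down from 6: 6 = 6; 6·5 = 30; 6·5·4 = 120 ✓ (3 factors). So r = 3.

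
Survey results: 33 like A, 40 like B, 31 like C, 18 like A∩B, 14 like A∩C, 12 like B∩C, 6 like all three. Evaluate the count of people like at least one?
66
|A∪B∪C| = 33+40+31-18-14-12+6 = 66.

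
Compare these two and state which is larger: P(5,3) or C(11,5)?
C(11,5)

Reasoning: P(5,3)=60, C(11,5)=462.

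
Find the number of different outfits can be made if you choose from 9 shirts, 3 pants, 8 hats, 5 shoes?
1,080

By the multiplication principle: 9 × 3 × 8 × 5 = 1,080.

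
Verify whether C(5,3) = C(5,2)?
Symmetry C(n,k) = C(n,n-k): C(5,3) = 10 and C(5,2) = 10. Both sides agree, so the statement holds.

Answer: True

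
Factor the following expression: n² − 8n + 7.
(n − 1)(n − 7)

Working:
Seek roots whose sum is 8 and product is 7: (1, 7). So n² − 8n + 7 = (n − 1)(n − 7).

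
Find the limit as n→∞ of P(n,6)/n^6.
1

Reasoning: P(n,6) = n(n-1)···(n-5) ≈ n^6 for large n. Limit = 1.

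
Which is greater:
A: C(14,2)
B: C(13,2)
A

Explanation: A=C(14,2)=91, B=C(13,2)=78.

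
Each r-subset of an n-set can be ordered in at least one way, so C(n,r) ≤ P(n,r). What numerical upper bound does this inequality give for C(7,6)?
5,040

P(7,6) = 7·6·5·4·3·2 = 5,040, so C(7,6) ≤ 5,040. (The bound is loose by a factor of 6! = 720: C(7,6) = 5,040/720 = 7.)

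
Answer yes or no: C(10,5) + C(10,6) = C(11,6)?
Yes

Pascal's identity: LHS = 252 + 210 = 462; RHS = C(11,6) = 462. Both sides agree, so the statement holds.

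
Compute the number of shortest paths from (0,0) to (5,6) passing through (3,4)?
To (3,4): C(7,3)=35. From there: C(4,2)=6. Total: 210.
Final answer: 210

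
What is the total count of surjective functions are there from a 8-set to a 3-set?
5,796

Reasoning: Onto functions = 3! × S(8,3)
First compute S(8,3) via recurrence:
Using the Stirling recurrence: S(n,k) = k·S(n-1,k) + S(n-1,k-1)
S(8,3) = 3·S(7,3) + S(7,2)
         = 3·301 + 63
         = 903 + 63
         = 966
Then: 6 × 966 = 5,796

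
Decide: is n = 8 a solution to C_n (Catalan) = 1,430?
Yes

Reasoning: C_8 = C(16,8)/(8+1) = 12,870/9 = 1,430, which equals 1,430.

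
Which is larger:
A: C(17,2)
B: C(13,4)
A=C(17,2)=136, B=C(13,4)=715.
Final answer: B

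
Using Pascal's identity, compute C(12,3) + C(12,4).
C(12,3) + C(12,4) = C(13,4) = 715.
Final answer: 715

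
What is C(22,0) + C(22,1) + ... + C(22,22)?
4,194,304
Sum of binomial coefficients = 2^22 = 4,194,304.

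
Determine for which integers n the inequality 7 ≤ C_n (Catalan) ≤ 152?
4, 5, 6

Working:
C_3=5; C_4=14; C_5=42; C_6=132; C_7=429. So valid n = 4, 5, 6.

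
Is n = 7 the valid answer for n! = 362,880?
No

Explanation: 7! = 7·6! = 7·720 = 5,040, which does not equal 362,880.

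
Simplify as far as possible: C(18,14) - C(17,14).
2,380

Explanation: C(18,14) - C(17,14) = C(17,13) = 2,380.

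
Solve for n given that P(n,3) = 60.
P(n,3) = n(n−1)(n−2) is increasing in n; n(n−1)(n−2) ≈ (n−1)^3 = 60 gives n ≈ 4.9. Check: P(3,3) = 6, P(4,3) = 24, P(5,3) = 60 ✓. So n = 5.
Final answer: 5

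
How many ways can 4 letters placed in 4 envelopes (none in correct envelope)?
Using D(n) = (n-1)[D(n-1) + D(n-2)]:
D(4) = (4-1) × [D(3) + D(2)]
      = 3 × [2 + 1]
      = 3 × 3
      = 9
Final answer: 9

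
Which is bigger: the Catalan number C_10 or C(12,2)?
C_10

Solution: C_10 = C(20,10)/(10+1) = 184,756/11 = 16,796; C(12,2) = 66.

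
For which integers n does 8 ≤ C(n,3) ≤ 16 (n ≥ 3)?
5

Reasoning: C(4,3)=4; C(5,3)=10; C(6,3)=20. So valid n = 5.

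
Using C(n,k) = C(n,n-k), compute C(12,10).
66

C(12,10) = C(12,2) = 66.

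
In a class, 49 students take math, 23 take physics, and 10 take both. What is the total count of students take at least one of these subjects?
62

|A∪B| = |A|+|B|-|A∩B| = 49+23-10 = 62.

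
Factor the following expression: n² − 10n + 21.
(n − 3)(n − 7)

Working:
Seek roots whose sum is 10 and product is 21: (3, 7). So n² − 10n + 21 = (n − 3)(n − 7).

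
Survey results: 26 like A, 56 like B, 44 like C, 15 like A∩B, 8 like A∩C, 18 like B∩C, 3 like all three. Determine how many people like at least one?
88

Reasoning: |A∪B∪C| = 26+56+44-15-8-18+3 = 88.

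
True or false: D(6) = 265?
Derangements of 6 elements: D(6) = (6-1)·[D(5) + D(4)] = 5·[44 + 9] = 265.

Answer: True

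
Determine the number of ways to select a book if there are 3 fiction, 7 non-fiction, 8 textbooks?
18

Working:
By the addition principle: 3 + 7 + 8 = 18.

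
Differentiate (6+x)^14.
Using the power rule: d/dx (6+x)^14 = 14(6+x)^{13}.
Final answer: 14(6+x)^13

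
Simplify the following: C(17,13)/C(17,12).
5/13

Reasoning: C(n,k+1)/C(n,k) = (n−k)/(k+1). Here (17−12)/(12+1) = 5/13 = 5/13.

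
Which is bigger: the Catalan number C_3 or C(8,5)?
C(8,5)

Explanation: C_3 = C(6,3)/(3+1) = 20/4 = 5; C(8,5) = 56.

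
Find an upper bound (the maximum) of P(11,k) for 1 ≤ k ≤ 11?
39,916,800

Reasoning: P(11,k) increases in k, so maximum at k = 11: 11! = 39,916,800.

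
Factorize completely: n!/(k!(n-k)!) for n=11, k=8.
C(11,8) = 165

This is the binomial coefficient C(11,8) = 165.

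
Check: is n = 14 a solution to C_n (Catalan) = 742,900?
C_14 = C(28,14)/(14+1) = 40,116,600/15 = 2,674,440, which does not equal 742,900.

Answer: No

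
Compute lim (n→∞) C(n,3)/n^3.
C(n,3) ≈ n^3/3! for large n. Limit = 1/3! = 1/6.

Answer: 1/6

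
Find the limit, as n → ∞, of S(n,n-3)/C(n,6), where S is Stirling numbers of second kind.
15

Solution: The leading term of S(n,n-3) as a polynomial in n is (5)!!·C(n,6), so the ratio → (5)!! = 15.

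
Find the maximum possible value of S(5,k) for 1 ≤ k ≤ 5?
25

Explanation: Row S(5,k) for k = 1..5 (via S(n,k) = k·S(n−1,k) + S(n−1,k−1)): 1, 15, 25, 10, 1. The row is unimodal; maximum at k = 3: 25.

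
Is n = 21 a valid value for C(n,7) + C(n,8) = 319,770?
Yes

Working:
C(21,7) + C(21,8) = 116,280 + 203,490 = 319,770, which equals 319,770.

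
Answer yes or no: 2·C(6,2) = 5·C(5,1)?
Absorption identity k·C(n,k) = n·C(n-1,k-1). LHS = 2·15 = 30; RHS = 5·5 = 25.

Answer: No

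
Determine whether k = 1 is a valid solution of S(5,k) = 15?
S(5,1) = 1·S(4,1) + S(4,0) = 1·1 + 0 = 1, which does not equal 15.

Answer: No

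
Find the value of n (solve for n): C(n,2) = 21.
C(n,2) = n(n−1)/2! is increasing in n, and n(n−1) = 2!·21 = 42 ≈ (n−0.5)^2 gives n ≈ 7.0. Check: C(5,2) = 10, C(6,2) = 15, C(7,2) = 21 ✓. So n = 7.
Final answer: 7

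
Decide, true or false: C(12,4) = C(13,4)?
False
LHS = C(12,4) = 495; RHS = C(13,4) = 715. 495 ≠ 715, so the statement does not hold.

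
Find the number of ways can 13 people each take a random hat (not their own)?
2,290,792,932

Reasoning: Using D(n) = (n-1)[D(n-1) + D(n-2)]:
D(13) = (13-1) × [D(12) + D(11)]
      = 12 × [176214841 + 14684570]
      = 12 × 190899411
      = 2,290,792,932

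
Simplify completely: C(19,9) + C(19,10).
184,756
By Pascal's identity: C(20,10) = 184,756.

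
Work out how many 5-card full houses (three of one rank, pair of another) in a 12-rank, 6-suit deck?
39,600

Triple rank: 12. Triple suits: C(6,3)=20. Pair rank: 11. Pair suits: C(6,2)=15. Total: 39,600.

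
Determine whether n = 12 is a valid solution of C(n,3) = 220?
Yes

C(12,3) = 12·11·10/3! = 1,320/6 = 220, which equals 220.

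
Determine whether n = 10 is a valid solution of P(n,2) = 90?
Yes

Reasoning: P(10,2) = 10·9 = 90, which equals 90.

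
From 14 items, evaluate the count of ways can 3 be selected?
364

Working:
C(14,3) = 14! / (3! × (14-3)!)
         = 14! / (3! × 11!)
         = 364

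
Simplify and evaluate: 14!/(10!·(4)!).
1,001

Working:
This is C(14,10) = 1,001.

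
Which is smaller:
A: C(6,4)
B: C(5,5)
A=C(6,4)=15, B=C(5,5)=1.
Final answer: B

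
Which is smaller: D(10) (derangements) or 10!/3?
10!/3
D(10) = (10-1)·[D(9) + D(8)] = 9·[133,496 + 14,833] = 1,334,961; 10!/3 = 3,628,800/3 = 1,209,600.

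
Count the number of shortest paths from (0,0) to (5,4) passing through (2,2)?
To (2,2): C(4,2)=6. From there: C(5,3)=10. Total: 60.
Final answer: 60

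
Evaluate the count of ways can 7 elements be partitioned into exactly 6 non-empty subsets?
21

Explanation: This equals S(7,6), the Stirling number of the 2nd kind.
Using the Stirling recurrence: S(n,k) = k·S(n-1,k) + S(n-1,k-1)
S(7,6) = 6·S(6,6) + S(6,5)
         = 6·1 + 15
         = 6 + 15
         = 21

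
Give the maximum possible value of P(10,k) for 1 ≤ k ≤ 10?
3,628,800

Working:
P(10,k) increases in k, so maximum at k = 10: 10! = 3,628,800.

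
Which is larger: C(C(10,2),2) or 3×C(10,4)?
C(C(10,2),2)

Solution: C(C(10,2),2)=990, 3×C(10,4)=630.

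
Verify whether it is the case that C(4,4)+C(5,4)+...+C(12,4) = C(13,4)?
False

Hockey stick identity gives Σ = C(13,5) = 1,287; RHS C(13,4) = 715.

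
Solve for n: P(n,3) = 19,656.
28

Solution: P(n,3) = n(n−1)(n−2) is increasing in n; n(n−1)(n−2) ≈ (n−1)^3 = 19,656 gives n ≈ 28.0. Check: P(26,3) = 15,600, P(27,3) = 17,550, P(28,3) = 19,656 ✓. So n = 28.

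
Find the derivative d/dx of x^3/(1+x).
(3x^2(1+x) - x^3)/(1+x)²

Working:
Quotient rule: [3x^{2}(1+x) - x^3]/(1+x)².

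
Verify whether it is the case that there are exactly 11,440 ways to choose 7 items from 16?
C(16,7) = 11,440.
Final answer: True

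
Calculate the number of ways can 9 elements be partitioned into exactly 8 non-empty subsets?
This equals S(9,8), the Stirling number of the 2nd kind.
Using the Stirling recurrence: S(n,k) = k·S(n-1,k) + S(n-1,k-1)
S(9,8) = 8·S(8,8) + S(8,7)
         = 8·1 + 28
         = 8 + 28
         = 36
Final answer: 36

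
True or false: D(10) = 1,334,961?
True

Solution: Derangements of 10 elements: D(10) = (10-1)·[D(9) + D(8)] = 9·[133,496 + 14,833] = 1,334,961.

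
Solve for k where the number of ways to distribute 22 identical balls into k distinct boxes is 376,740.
7

Solution: Stars and bars: the count is C(22+k−1, k−1), increasing in k. k=5: C(26,4) = 14,950, k=6: C(27,5) = 80,730, k=7: C(28,6) = 376,740 ✓. So k = 7.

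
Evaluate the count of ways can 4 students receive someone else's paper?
9

Explanation: Using D(n) = (n-1)[D(n-1) + D(n-2)]:
D(4) = (4-1) × [D(3) + D(2)]
      = 3 × [2 + 1]
      = 3 × 3
      = 9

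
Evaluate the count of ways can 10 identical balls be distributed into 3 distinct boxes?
66
C(10+3-1, 3-1) = C(12, 2) = 66.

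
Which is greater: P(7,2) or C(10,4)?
C(10,4)

Reasoning: P(7,2)=42, C(10,4)=210.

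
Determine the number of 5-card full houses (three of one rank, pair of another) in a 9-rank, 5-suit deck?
7,200

Explanation: Triple rank: 9. Triple suits: C(5,3)=10. Pair rank: 8. Pair suits: C(5,2)=10. Total: 7,200.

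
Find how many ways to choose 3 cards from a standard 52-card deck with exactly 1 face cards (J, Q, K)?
9,360

Explanation: 12 face cards and 40 non-face cards: C(12,1) × C(40,2) = 12 × 780 = 9,360.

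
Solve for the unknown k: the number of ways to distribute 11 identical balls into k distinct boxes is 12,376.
7

Working:
Stars and bars: the count is C(11+k−1, k−1), increasing in k. k=5: C(15,4) = 1,365, k=6: C(16,5) = 4,368, k=7: C(17,6) = 12,376 ✓. So k = 7.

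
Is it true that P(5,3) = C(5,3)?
False

Explanation: P(5,3) = 60 but C(5,3) = 10; they differ by a factor of 3! = 6, so the statement does not hold.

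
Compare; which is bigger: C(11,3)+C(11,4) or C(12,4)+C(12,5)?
C(12,4)+C(12,5)

Solution: First=495, Second=1,287.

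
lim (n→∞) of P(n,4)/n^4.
P(n,4) = n(n-1)(n-2)(n-3) ≈ n^4 for large n. Limit = 1.

Answer: 1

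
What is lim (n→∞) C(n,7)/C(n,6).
∞

Working:
C(n,7)/C(n,6) = (n-6)/7 → ∞ as n → ∞.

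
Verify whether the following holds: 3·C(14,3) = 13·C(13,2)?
False

Explanation: Absorption identity k·C(n,k) = n·C(n-1,k-1). LHS = 3·364 = 1,092; RHS = 13·78 = 1,014.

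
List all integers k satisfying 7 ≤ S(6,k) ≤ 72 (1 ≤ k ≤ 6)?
S(6,1)=1; S(6,2)=31; S(6,3)=90; S(6,4)=65; S(6,5)=15; S(6,6)=1. So valid k = 2, 4, 5.

Answer: 2, 4, 5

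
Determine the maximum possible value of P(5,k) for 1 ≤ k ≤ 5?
P(5,k) increases in k, so maximum at k = 5: 5! = 120.

Answer: 120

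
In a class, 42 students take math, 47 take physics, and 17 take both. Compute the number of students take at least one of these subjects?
72

Reasoning: |A∪B| = |A|+|B|-|A∩B| = 42+47-17 = 72.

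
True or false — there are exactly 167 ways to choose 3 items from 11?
False

Solution: C(11,3) = 165 ≠ 167.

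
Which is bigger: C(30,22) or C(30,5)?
C(30,22)

Solution: C(30,22)=5,852,925, C(30,5)=142,506.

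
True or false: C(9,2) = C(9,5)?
False

Solution: C(9,2) = 36 but C(9,5) = 126; symmetry gives C(9,2) = C(9,7), not C(9,5).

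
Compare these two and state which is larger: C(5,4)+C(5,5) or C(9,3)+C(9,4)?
C(9,3)+C(9,4)

Working:
First=6, Second=210.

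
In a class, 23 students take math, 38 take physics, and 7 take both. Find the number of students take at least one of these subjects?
54

Reasoning: |A∪B| = |A|+|B|-|A∩B| = 23+38-7 = 54.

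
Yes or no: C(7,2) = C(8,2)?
No

Explanation: LHS = C(7,2) = 21; RHS = C(8,2) = 28. 21 ≠ 28, so the statement does not hold.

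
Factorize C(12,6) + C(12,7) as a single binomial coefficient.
C(13,7)

Explanation: By Pascal's identity: C(12,6) + C(12,7) = C(13,7) = 1,716.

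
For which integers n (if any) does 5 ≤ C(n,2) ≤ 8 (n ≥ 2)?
4

Working:
C(3,2)=3; C(4,2)=6; C(5,2)=10. So valid n = 4.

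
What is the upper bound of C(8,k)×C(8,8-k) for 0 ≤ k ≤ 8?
C(8,k)·C(8,8-k) = C(8,k)², maximised at the centre k = 4: C(8,4)² = 4,900.

Answer: 4,900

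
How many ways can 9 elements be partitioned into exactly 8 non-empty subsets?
This equals S(9,8), the Stirling number of the 2nd kind.
Using the Stirling recurrence: S(n,k) = k·S(n-1,k) + S(n-1,k-1)
S(9,8) = 8·S(8,8) + S(8,7)
         = 8·1 + 28
         = 8 + 28
         = 36

Answer: 36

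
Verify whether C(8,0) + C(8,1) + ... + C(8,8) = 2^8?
True
Binomial theorem with x = y = 1: Σ C(8,i) = (1+1)^8 = 2^8 = 256. The statement holds.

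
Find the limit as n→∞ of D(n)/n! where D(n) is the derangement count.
1/e

Working:
D(n)/n! → 1/e ≈ 0.3679 as n → ∞.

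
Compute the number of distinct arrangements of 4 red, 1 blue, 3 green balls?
280

Reasoning: Multinomial: 8!/(4! × 1! × 3!) = 280.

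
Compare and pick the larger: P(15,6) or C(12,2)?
P(15,6)

P(15,6)=3,603,600, C(12,2)=66.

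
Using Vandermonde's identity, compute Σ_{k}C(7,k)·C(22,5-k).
118,755

Explanation: = C(7+22,5) = C(29,5) = 118,755.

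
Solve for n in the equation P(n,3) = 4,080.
17

Working:
P(n,3) = n(n−1)(n−2) is increasing in n; n(n−1)(n−2) ≈ (n−1)^3 = 4,080 gives n ≈ 17.0. Check: P(15,3) = 2,730, P(16,3) = 3,360, P(17,3) = 4,080 ✓. So n = 17.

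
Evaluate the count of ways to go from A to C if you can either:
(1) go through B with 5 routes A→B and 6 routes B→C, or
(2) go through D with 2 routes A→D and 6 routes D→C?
Route via B: 5×6=30. Route via D: 2×6=12. Total: 42.

Answer: 42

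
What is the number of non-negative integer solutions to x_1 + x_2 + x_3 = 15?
136

Solution: C(15+3-1, 3-1) = 136.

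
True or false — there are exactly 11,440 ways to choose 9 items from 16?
True
C(16,9) = 11,440.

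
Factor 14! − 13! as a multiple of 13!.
14! − 13! = 14·13! − 13! = (14 − 1)·13! = 13 × 13! = 80,951,270,400.
Final answer: 13 × 13! = 80,951,270,400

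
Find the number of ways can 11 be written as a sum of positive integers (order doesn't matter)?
56

Solution: Pentagonal recurrence p(n) = p(n−1) + p(n−2) − p(n−5) − p(n−7) + …: p(11) = p(10) + p(9) − p(6) − p(4) = 42 + 30 − 11 − 5 = 56.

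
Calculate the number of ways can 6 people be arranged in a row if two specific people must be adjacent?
Treat pair as unit: (6-1)! arrangements × 2 internal orders = 240.

Answer: 240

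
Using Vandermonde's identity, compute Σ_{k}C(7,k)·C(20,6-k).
296,010

Reasoning: = C(7+20,6) = C(27,6) = 296,010.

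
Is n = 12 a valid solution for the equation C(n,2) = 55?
C(12,2) = 12·11/2! = 132/2 = 66, which does not equal 55.

Answer: No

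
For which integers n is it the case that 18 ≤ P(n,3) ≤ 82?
4, 5

Explanation: P(3,3)=6; P(4,3)=24; P(5,3)=60; P(6,3)=120. So valid n = 4, 5.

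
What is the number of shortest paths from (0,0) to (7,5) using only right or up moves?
Choose 7 rights from 12 moves: C(12,7) = 792.
Final answer: 792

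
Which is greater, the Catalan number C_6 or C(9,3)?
C_6

C_6 = C(12,6)/(6+1) = 924/7 = 132; C(9,3) = 84.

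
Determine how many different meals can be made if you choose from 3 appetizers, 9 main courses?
27

Solution: By the multiplication principle: 3 × 9 = 27.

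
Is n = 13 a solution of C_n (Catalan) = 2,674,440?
C_13 = C(26,13)/(13+1) = 10,400,600/14 = 742,900, which does not equal 2,674,440.

Answer: No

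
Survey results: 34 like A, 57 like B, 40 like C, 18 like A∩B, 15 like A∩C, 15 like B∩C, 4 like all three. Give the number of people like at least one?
87

Solution: |A∪B∪C| = 34+57+40-18-15-15+4 = 87.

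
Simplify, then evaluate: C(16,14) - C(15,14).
105

Solution: C(16,14) - C(15,14) = C(15,13) = 105.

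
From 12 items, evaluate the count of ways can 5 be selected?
792

Solution: C(12,5) = 12! / (5! × (12-5)!)
         = 12! / (5! × 7!)
         = 792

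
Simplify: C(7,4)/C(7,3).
1

Solution: C(n,k+1)/C(n,k) = (n−k)/(k+1). Here (7−3)/(3+1) = 4/4 = 1.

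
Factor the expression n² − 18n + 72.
(n − 6)(n − 12)

Explanation: Seek roots whose sum is 18 and product is 72: (6, 12). So n² − 18n + 72 = (n − 6)(n − 12).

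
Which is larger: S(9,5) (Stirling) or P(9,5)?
P(9,5)

S(9,5) = 5·S(8,5) + S(8,4) = 5·1,050 + 1,701 = 6,951; P(9,5) = 15,120.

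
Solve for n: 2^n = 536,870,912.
536,870,912 = 1,024 × 1,024 × 512 = 2^10 × 2^10 × 2^9 = 2^29, so n = 29.
Final answer: 29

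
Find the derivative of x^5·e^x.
Product rule: d/dx[x^5]·e^x + x^5·d/dx[e^x] = 5x^{4}e^x + x^5e^x.

Answer: (5x^4 + x^5)e^x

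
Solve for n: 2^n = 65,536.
65,536 = 1,024 × 64 = 2^10 × 2^6 = 2^16, so n = 16.
Final answer: 16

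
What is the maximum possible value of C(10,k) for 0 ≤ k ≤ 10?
252

Maximum at k = 5: C(10,5) = 252.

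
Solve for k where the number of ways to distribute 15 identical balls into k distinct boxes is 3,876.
5

Stars and bars: the count is C(15+k−1, k−1), increasing in k. k=3: C(17,2) = 136, k=4: C(18,3) = 816, k=5: C(19,4) = 3,876 ✓. So k = 5.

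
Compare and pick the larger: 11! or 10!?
11!

Solution: 11!=39,916,800, 10!=3,628,800. 11! > 10!.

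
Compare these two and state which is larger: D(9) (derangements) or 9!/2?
D(9) = (9-1)·[D(8) + D(7)] = 8·[14,833 + 1,854] = 133,496; 9!/2 = 362,880/2 = 181,440.
Final answer: 9!/2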